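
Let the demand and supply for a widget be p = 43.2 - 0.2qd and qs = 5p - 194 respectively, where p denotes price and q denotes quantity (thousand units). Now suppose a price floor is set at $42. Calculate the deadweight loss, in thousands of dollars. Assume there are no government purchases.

5

Rearranging demand gives qd = 216 - 5p. Setting quantity demanded equal to quantity supplied, 216 - 5p = 5p - 194, gives p* = 41 and q* = 11.
The floor of 42 is above the equilibrium price 41, so it binds.
At p = 42: qd = 216 - 5·42 = 6 and qs = 5·42 - 194 = 16.
Quantity traded falls to 6. At q = 6 the demand price is (216 - 6)/5 = 42 and the supply price is (194 + 6)/5 = 40.
Deadweight loss = ½ · (42 - 40) · (11 - 6) = ½ · 2 · 5 = 5.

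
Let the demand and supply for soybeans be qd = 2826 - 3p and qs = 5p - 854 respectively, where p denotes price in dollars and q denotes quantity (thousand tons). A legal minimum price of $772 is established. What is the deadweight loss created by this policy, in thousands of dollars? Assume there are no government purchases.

233625.6

In a free market, 2826 - 3p = 5p - 854 gives the equilibrium p* = 460, q* = 1446.
Since 772 > 460, the floor is binding.
At p = 772: qd = 2826 - 3·772 = 510 and qs = 5·772 - 854 = 3006.
Quantity traded falls to 510. At q = 510 the demand price is (2826 - 510)/3 = 772 and the supply price is (854 + 510)/5 = 272.8.
Deadweight loss = ½ · (772 - 272.8) · (1446 - 510) = ½ · 499.2 · 936 = 233625.6.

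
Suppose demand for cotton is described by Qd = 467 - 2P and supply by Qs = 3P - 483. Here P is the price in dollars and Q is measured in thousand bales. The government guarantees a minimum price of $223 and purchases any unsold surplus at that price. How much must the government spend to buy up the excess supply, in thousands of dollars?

36795

Setting quantity demanded equal to quantity supplied, 467 - 2P = 3P - 483, gives P* = 190 and Q* = 87.
Since 223 > 190, the floor is binding.
At P = 223: Qd = 467 - 2·223 = 21 and Qs = 3·223 - 483 = 186.
Surplus = Qs - Qd = 165.
Government expenditure = surplus × support price = 165 × 223 = 36795.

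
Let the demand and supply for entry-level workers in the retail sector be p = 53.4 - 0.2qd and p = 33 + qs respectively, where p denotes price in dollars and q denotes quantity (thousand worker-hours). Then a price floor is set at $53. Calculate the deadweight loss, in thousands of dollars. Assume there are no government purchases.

135

Rearranging demand gives qd = 267 - 5p; rearranging supply gives qs = p - 33. In a free market, 267 - 5p = p - 33 gives the equilibrium p* = 50, q* = 17.
The floor of 53 is above the equilibrium price 50, so it binds.
At p = 53: qd = 267 - 5·53 = 2 and qs = 53 - 33 = 20.
Quantity traded falls to 2. At q = 2 the demand price is (267 - 2)/5 = 53 and the supply price is 33 + 2 = 35.
Deadweight loss = ½ · (53 - 35) · (17 - 2) = ½ · 18 · 15 = 135.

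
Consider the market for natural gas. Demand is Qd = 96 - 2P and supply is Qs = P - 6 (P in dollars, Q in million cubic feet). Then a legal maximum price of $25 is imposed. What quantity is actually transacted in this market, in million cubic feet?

19

In a free market, 96 - 2P = P - 6 gives the equilibrium P* = 34, Q* = 28.
Since 25 < 34, the ceiling is binding.
At P = 25: Qd = 96 - 2·25 = 46 and Qs = 25 - 6 = 19.
The quantity actually transacted is the short side, supply: 19.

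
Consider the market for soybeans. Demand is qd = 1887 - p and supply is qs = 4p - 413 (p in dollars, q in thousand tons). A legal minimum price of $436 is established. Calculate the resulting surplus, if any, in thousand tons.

0

Without the control the market clears where 1887 - p = 4p - 413, i.e. p* = 460 and q* = 1427.
Since 436 is below p* = 460, the floor does not bind and the free-market outcome prevails.
Since the control does not bind, there is no surplus.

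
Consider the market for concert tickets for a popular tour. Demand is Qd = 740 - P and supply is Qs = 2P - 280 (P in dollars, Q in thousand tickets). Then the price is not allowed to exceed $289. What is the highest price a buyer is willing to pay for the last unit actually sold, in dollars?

Without the control the market clears where 740 - P = 2P - 280, i.e. P* = 340 and Q* = 400.
Since 289 < 340, the ceiling is binding.
At P = 289: Qd = 740 - 289 = 451 and Qs = 2·289 - 280 = 298.
Only 298 units reach the market. On the demand curve, the marginal buyer's willingness to pay at Q = 298 is (740 - 298) = 442.

442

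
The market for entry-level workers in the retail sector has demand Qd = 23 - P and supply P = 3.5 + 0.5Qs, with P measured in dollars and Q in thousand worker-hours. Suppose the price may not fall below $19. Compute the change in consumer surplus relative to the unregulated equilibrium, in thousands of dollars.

Rearranging supply gives Qs = 2P - 7. Setting quantity demanded equal to quantity supplied, 23 - P = 2P - 7, gives P* = 10 and Q* = 13.
Since 19 > 10, the floor is binding.
At P = 19: Qd = 23 - 19 = 4 and Qs = 2·19 - 7 = 31.
Consumer surplus without the control is ½ · (23 - 10) · 13 = 84.5.
With the floor, consumers buy 4 units at 19, so CS = ½ · (23 - 19) · 4 = 8.
Change in consumer surplus = 8 - 84.5 = -76.5.

-76.5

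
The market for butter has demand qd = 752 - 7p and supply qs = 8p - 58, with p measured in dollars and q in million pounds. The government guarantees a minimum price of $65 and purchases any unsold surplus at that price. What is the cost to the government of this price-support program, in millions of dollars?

Without the control the market clears where 752 - 7p = 8p - 58, i.e. p* = 54 and q* = 374.
The floor of 65 is above the equilibrium price 54, so it binds.
At p = 65: qd = 752 - 7·65 = 297 and qs = 8·65 - 58 = 462.
Surplus = qs - qd = 165.
Government expenditure = surplus × support price = 165 × 65 = 10725.

10725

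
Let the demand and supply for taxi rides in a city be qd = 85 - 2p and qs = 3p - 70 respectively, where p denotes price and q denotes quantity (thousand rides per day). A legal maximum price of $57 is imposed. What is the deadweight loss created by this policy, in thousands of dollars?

Setting quantity demanded equal to quantity supplied, 85 - 2p = 3p - 70, gives p* = 31 and q* = 23.
Since 57 is above p* = 31, the ceiling does not bind and the free-market outcome prevails.
Since the control does not bind, no trades are prevented and deadweight loss is zero.

0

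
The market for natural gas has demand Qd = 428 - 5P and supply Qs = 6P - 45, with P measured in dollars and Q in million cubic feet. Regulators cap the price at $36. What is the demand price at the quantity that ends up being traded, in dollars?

Equilibrium: 428 - 5P = 6P - 45, so 473 = 11P and P* = 43, Q* = 213.
Because the ceiling (36) lies below the market-clearing price, it is binding.
At P = 36: Qd = 428 - 5·36 = 248 and Qs = 6·36 - 45 = 171.
Only 171 units reach the market. On the demand curve, the marginal buyer's willingness to pay at Q = 171 is (428 - 171)/5 = 51.4.

51.4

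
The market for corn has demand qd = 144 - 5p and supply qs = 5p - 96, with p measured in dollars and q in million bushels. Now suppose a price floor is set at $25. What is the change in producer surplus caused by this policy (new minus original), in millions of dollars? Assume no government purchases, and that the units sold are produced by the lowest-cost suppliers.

Without the control the market clears where 144 - 5p = 5p - 96, i.e. p* = 24 and q* = 24.
Since 25 > 24, the floor is binding.
At p = 25: qd = 144 - 5·25 = 19 and qs = 5·25 - 96 = 29.
Producer surplus without the control is ½ · (24 - 19.2) · 24 = 57.6.
With the floor, 19 units are sold at 25. The supply price at q = 19 is 23, so PS = ½ · [(25 - 19.2) + (25 - 23)] · 19 = 74.1.
Change in producer surplus = 74.1 - 57.6 = 16.5.

16.5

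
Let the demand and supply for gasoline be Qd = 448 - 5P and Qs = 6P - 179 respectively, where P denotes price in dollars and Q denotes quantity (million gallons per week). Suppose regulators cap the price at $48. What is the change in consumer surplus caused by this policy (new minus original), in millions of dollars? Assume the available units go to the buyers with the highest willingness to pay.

689.4

Setting quantity demanded equal to quantity supplied, 448 - 5P = 6P - 179, gives P* = 57 and Q* = 163.
Since 48 < 57, the ceiling is binding.
At P = 48: Qd = 448 - 5·48 = 208 and Qs = 6·48 - 179 = 109.
Consumer surplus without the control is ½ · (89.6 - 57) · 163 = 2656.9.
With the ceiling, 109 units are sold at 48 (assume they go to the highest-value buyers). The demand price at Q = 109 is 67.8, so CS = ½ · [(89.6 - 48) + (67.8 - 48)] · 109 = 3346.3.
Change in consumer surplus = 3346.3 - 2656.9 = 689.4.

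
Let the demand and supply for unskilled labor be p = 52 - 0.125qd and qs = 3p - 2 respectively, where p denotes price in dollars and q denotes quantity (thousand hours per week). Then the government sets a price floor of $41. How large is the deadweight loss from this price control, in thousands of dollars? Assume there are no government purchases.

Rearranging demand gives qd = 416 - 8p. Setting quantity demanded equal to quantity supplied, 416 - 8p = 3p - 2, gives p* = 38 and q* = 112.
Since 41 > 38, the floor is binding.
At p = 41: qd = 416 - 8·41 = 88 and qs = 3·41 - 2 = 121.
Quantity traded falls to 88. At q = 88 the demand price is (416 - 88)/8 = 41 and the supply price is (2 + 88)/3 = 30.
Deadweight loss = ½ · (41 - 30) · (112 - 88) = ½ · 11 · 24 = 132.

132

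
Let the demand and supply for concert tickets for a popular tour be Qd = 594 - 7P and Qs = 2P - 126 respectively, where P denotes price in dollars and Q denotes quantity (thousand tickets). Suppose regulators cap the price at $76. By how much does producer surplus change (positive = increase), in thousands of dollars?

Equilibrium: 594 - 7P = 2P - 126, so 720 = 9P and P* = 80, Q* = 34.
Since 76 < 80, the ceiling is binding.
At P = 76: Qd = 594 - 7·76 = 62 and Qs = 2·76 - 126 = 26.
Producer surplus without the control is ½ · (80 - 63) · 34 = 289.
With the ceiling, producers sell 26 units at 76, so PS = ½ · (76 - 63) · 26 = 169.
Change in producer surplus = 169 - 289 = -120.

-120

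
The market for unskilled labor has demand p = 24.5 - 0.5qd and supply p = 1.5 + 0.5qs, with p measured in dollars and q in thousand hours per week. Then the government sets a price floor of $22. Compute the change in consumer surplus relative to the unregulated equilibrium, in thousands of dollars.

-126

Rearranging demand gives qd = 49 - 2p; rearranging supply gives qs = 2p - 3. Equilibrium: 49 - 2p = 2p - 3, so 52 = 4p and p* = 13, q* = 23.
Because the floor (22) lies above the market-clearing price, it is binding.
At p = 22: qd = 49 - 2·22 = 5 and qs = 2·22 - 3 = 41.
Consumer surplus without the control is ½ · (24.5 - 13) · 23 = 132.25.
With the floor, consumers buy 5 units at 22, so CS = ½ · (24.5 - 22) · 5 = 6.25.
Change in consumer surplus = 6.25 - 132.25 = -126.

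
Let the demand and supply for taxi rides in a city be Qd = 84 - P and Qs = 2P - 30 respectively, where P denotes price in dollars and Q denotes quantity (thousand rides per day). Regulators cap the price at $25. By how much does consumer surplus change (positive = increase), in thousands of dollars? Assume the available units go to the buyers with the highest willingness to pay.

-78

Equilibrium: 84 - P = 2P - 30, so 114 = 3P and P* = 38, Q* = 46.
Because the ceiling (25) lies below the market-clearing price, it is binding.
At P = 25: Qd = 84 - 25 = 59 and Qs = 2·25 - 30 = 20.
Consumer surplus without the control is ½ · (84 - 38) · 46 = 1058.
With the ceiling, 20 units are sold at 25 (assume they go to the highest-value buyers). The demand price at Q = 20 is 64, so CS = ½ · [(84 - 25) + (64 - 25)] · 20 = 980.
Change in consumer surplus = 980 - 1058 = -78.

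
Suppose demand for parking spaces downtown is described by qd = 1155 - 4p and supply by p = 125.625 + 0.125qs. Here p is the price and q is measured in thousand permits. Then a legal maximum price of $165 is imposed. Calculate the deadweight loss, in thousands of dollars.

2700

Rearranging supply gives qs = 8p - 1005. Setting quantity demanded equal to quantity supplied, 1155 - 4p = 8p - 1005, gives p* = 180 and q* = 435.
The ceiling of 165 is below the equilibrium price 180, so it binds.
At p = 165: qd = 1155 - 4·165 = 495 and qs = 8·165 - 1005 = 315.
Quantity traded falls to 315. At q = 315 the demand price is (1155 - 315)/4 = 210 and the supply price is (1005 + 315)/8 = 165.
Deadweight loss = ½ · (210 - 165) · (435 - 315) = ½ · 45 · 120 = 2700.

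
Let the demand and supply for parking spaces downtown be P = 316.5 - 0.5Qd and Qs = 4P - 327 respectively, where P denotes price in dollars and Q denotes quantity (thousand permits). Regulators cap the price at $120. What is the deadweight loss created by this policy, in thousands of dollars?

Rearranging demand gives Qd = 633 - 2P. In a free market, 633 - 2P = 4P - 327 gives the equilibrium P* = 160, Q* = 313.
Because the ceiling (120) lies below the market-clearing price, it is binding.
At P = 120: Qd = 633 - 2·120 = 393 and Qs = 4·120 - 327 = 153.
Quantity traded falls to 153. At Q = 153 the demand price is (633 - 153)/2 = 240 and the supply price is (327 + 153)/4 = 120.
Deadweight loss = ½ · (240 - 120) · (313 - 153) = ½ · 120 · 160 = 9600.

9600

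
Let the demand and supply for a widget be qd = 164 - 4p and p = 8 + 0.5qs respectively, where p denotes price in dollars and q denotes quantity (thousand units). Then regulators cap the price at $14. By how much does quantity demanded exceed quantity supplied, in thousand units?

Rearranging supply gives qs = 2p - 16. Without the control the market clears where 164 - 4p = 2p - 16, i.e. p* = 30 and q* = 44.
The ceiling of 14 is below the equilibrium price 30, so it binds.
At p = 14: qd = 164 - 4·14 = 108 and qs = 2·14 - 16 = 12.
Shortage = qd - qs = 108 - 12 = 96.

96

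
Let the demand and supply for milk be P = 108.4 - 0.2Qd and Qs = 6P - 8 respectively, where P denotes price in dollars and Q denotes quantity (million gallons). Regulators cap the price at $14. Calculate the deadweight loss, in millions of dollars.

Rearranging demand gives Qd = 542 - 5P. Without the control the market clears where 542 - 5P = 6P - 8, i.e. P* = 50 and Q* = 292.
The ceiling of 14 is below the equilibrium price 50, so it binds.
At P = 14: Qd = 542 - 5·14 = 472 and Qs = 6·14 - 8 = 76.
Quantity traded falls to 76. At Q = 76 the demand price is (542 - 76)/5 = 93.2 and the supply price is (8 + 76)/6 = 14.
Deadweight loss = ½ · (93.2 - 14) · (292 - 76) = ½ · 79.2 · 216 = 8553.6.

8553.6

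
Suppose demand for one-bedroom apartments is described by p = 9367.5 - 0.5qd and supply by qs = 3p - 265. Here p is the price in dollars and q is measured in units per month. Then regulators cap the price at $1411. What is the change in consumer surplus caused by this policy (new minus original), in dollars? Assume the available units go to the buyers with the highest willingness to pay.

Rearranging demand gives qd = 18735 - 2p. Without the control the market clears where 18735 - 2p = 3p - 265, i.e. p* = 3800 and q* = 11135.
Since 1411 < 3800, the ceiling is binding.
At p = 1411: qd = 18735 - 2·1411 = 15913 and qs = 3·1411 - 265 = 3968.
Consumer surplus without the control is ½ · (9367.5 - 3800) · 11135 = 30997056.25.
With the ceiling, 3968 units are sold at 1411 (assume they go to the highest-value buyers). The demand price at q = 3968 is 7383.5, so CS = ½ · [(9367.5 - 1411) + (7383.5 - 1411)] · 3968 = 27635136.
Change in consumer surplus = 27635136 - 30997056.25 = -3361920.25.

-3361920.25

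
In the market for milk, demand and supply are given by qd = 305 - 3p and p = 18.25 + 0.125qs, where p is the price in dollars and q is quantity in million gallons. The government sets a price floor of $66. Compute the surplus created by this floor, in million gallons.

275

Rearranging supply gives qs = 8p - 146. Equilibrium: 305 - 3p = 8p - 146, so 451 = 11p and p* = 41, q* = 182.
Since 66 > 41, the floor is binding.
At p = 66: qd = 305 - 3·66 = 107 and qs = 8·66 - 146 = 382.
Surplus = qs - qd = 382 - 107 = 275.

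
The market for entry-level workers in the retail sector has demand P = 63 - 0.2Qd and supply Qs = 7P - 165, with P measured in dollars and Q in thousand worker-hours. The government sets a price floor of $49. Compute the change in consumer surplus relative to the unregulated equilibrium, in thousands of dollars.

Rearranging demand gives Qd = 315 - 5P. Setting quantity demanded equal to quantity supplied, 315 - 5P = 7P - 165, gives P* = 40 and Q* = 115.
The floor of 49 is above the equilibrium price 40, so it binds.
At P = 49: Qd = 315 - 5·49 = 70 and Qs = 7·49 - 165 = 178.
Consumer surplus without the control is ½ · (63 - 40) · 115 = 1322.5.
With the floor, consumers buy 70 units at 49, so CS = ½ · (63 - 49) · 70 = 490.
Change in consumer surplus = 490 - 1322.5 = -832.5.

-832.5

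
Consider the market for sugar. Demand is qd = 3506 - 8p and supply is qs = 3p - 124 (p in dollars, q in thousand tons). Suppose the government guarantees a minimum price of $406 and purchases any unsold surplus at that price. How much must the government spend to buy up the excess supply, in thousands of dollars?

339416

Setting quantity demanded equal to quantity supplied, 3506 - 8p = 3p - 124, gives p* = 330 and q* = 866.
Because the floor (406) lies above the market-clearing price, it is binding.
At p = 406: qd = 3506 - 8·406 = 258 and qs = 3·406 - 124 = 1094.
Surplus = qs - qd = 836.
Government expenditure = surplus × support price = 836 × 406 = 339416.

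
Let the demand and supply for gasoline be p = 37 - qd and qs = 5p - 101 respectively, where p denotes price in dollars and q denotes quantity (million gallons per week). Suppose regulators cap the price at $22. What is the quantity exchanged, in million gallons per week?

9

Rearranging demand gives qd = 37 - p. Equilibrium: 37 - p = 5p - 101, so 138 = 6p and p* = 23, q* = 14.
Because the ceiling (22) lies below the market-clearing price, it is binding.
At p = 22: qd = 37 - 22 = 15 and qs = 5·22 - 101 = 9.
The quantity actually transacted is the short side, supply: 9.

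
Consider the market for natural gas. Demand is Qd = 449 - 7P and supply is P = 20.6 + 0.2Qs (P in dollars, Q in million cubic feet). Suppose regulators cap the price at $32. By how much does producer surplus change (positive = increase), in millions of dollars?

-1288

Rearranging supply gives Qs = 5P - 103. Without the control the market clears where 449 - 7P = 5P - 103, i.e. P* = 46 and Q* = 127.
The ceiling of 32 is below the equilibrium price 46, so it binds.
At P = 32: Qd = 449 - 7·32 = 225 and Qs = 5·32 - 103 = 57.
Producer surplus without the control is ½ · (46 - 20.6) · 127 = 1612.9.
With the ceiling, producers sell 57 units at 32, so PS = ½ · (32 - 20.6) · 57 = 324.9.
Change in producer surplus = 324.9 - 1612.9 = -1288.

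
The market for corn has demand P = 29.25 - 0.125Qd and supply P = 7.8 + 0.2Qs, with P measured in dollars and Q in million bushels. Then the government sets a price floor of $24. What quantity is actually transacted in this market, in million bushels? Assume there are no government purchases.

42

Rearranging demand gives Qd = 234 - 8P; rearranging supply gives Qs = 5P - 39. Setting quantity demanded equal to quantity supplied, 234 - 8P = 5P - 39, gives P* = 21 and Q* = 66.
Since 24 > 21, the floor is binding.
At P = 24: Qd = 234 - 8·24 = 42 and Qs = 5·24 - 39 = 81.
The quantity actually transacted is the short side, demand: 42.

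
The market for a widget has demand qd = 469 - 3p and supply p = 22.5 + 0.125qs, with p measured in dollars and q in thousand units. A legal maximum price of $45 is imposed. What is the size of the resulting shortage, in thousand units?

154

Rearranging supply gives qs = 8p - 180. Equilibrium: 469 - 3p = 8p - 180, so 649 = 11p and p* = 59, q* = 292.
The ceiling of 45 is below the equilibrium price 59, so it binds.
At p = 45: qd = 469 - 3·45 = 334 and qs = 8·45 - 180 = 180.
Shortage = qd - qs = 334 - 180 = 154.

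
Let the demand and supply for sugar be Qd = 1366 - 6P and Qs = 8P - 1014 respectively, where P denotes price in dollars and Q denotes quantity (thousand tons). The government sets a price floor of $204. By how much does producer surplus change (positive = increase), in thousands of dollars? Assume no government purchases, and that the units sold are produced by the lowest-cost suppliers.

2227

Setting quantity demanded equal to quantity supplied, 1366 - 6P = 8P - 1014, gives P* = 170 and Q* = 346.
The floor of 204 is above the equilibrium price 170, so it binds.
At P = 204: Qd = 1366 - 6·204 = 142 and Qs = 8·204 - 1014 = 618.
Producer surplus without the control is ½ · (170 - 126.75) · 346 = 7482.25.
With the floor, 142 units are sold at 204. The supply price at Q = 142 is 144.5, so PS = ½ · [(204 - 126.75) + (204 - 144.5)] · 142 = 9709.25.
Change in producer surplus = 9709.25 - 7482.25 = 2227.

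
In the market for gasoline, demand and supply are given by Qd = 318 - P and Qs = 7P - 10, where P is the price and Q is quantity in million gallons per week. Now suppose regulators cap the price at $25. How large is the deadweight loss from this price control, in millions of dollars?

7168

Without the control the market clears where 318 - P = 7P - 10, i.e. P* = 41 and Q* = 277.
Since 25 < 41, the ceiling is binding.
At P = 25: Qd = 318 - 25 = 293 and Qs = 7·25 - 10 = 165.
Quantity traded falls to 165. At Q = 165 the demand price is 318 - 165 = 153 and the supply price is (10 + 165)/7 = 25.
Deadweight loss = ½ · (153 - 25) · (277 - 165) = ½ · 128 · 112 = 7168.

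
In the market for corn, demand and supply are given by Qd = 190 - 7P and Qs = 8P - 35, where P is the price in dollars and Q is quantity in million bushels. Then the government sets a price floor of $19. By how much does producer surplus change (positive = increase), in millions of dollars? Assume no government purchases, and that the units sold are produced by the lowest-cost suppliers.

179

In a free market, 190 - 7P = 8P - 35 gives the equilibrium P* = 15, Q* = 85.
Since 19 > 15, the floor is binding.
At P = 19: Qd = 190 - 7·19 = 57 and Qs = 8·19 - 35 = 117.
Producer surplus without the control is ½ · (15 - 4.375) · 85 = 451.5625.
With the floor, 57 units are sold at 19. The supply price at Q = 57 is 11.5, so PS = ½ · [(19 - 4.375) + (19 - 11.5)] · 57 = 630.5625.
Change in producer surplus = 630.5625 - 451.5625 = 179.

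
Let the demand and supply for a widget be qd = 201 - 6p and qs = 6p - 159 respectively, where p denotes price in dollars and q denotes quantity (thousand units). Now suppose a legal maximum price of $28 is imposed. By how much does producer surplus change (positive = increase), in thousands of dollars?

Setting quantity demanded equal to quantity supplied, 201 - 6p = 6p - 159, gives p* = 30 and q* = 21.
Since 28 < 30, the ceiling is binding.
At p = 28: qd = 201 - 6·28 = 33 and qs = 6·28 - 159 = 9.
Producer surplus without the control is ½ · (30 - 26.5) · 21 = 36.75.
With the ceiling, producers sell 9 units at 28, so PS = ½ · (28 - 26.5) · 9 = 6.75.
Change in producer surplus = 6.75 - 36.75 = -30.

-30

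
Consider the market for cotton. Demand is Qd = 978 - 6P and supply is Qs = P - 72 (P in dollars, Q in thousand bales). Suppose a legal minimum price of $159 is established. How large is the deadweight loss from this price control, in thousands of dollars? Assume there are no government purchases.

1701

Without the control the market clears where 978 - 6P = P - 72, i.e. P* = 150 and Q* = 78.
Because the floor (159) lies above the market-clearing price, it is binding.
At P = 159: Qd = 978 - 6·159 = 24 and Qs = 159 - 72 = 87.
Quantity traded falls to 24. At Q = 24 the demand price is (978 - 24)/6 = 159 and the supply price is 72 + 24 = 96.
Deadweight loss = ½ · (159 - 96) · (78 - 24) = ½ · 63 · 54 = 1701.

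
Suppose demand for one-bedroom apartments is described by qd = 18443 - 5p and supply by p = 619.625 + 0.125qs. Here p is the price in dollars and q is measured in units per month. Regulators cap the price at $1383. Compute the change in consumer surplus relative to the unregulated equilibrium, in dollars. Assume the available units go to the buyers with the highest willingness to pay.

Rearranging supply gives qs = 8p - 4957. Equilibrium: 18443 - 5p = 8p - 4957, so 23400 = 13p and p* = 1800, q* = 9443.
The ceiling of 1383 is below the equilibrium price 1800, so it binds.
At p = 1383: qd = 18443 - 5·1383 = 11528 and qs = 8·1383 - 4957 = 6107.
Consumer surplus without the control is ½ · (3688.6 - 1800) · 9443 = 8917024.9.
With the ceiling, 6107 units are sold at 1383 (assume they go to the highest-value buyers). The demand price at q = 6107 is 2467.2, so CS = ½ · [(3688.6 - 1383) + (2467.2 - 1383)] · 6107 = 10350754.3.
Change in consumer surplus = 10350754.3 - 8917024.9 = 1433729.4.

1433729.4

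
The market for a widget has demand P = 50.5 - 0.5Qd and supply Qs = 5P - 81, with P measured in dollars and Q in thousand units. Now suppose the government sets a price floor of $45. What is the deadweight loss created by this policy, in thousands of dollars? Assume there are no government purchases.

Rearranging demand gives Qd = 101 - 2P. In a free market, 101 - 2P = 5P - 81 gives the equilibrium P* = 26, Q* = 49.
The floor of 45 is above the equilibrium price 26, so it binds.
At P = 45: Qd = 101 - 2·45 = 11 and Qs = 5·45 - 81 = 144.
Quantity traded falls to 11. At Q = 11 the demand price is (101 - 11)/2 = 45 and the supply price is (81 + 11)/5 = 18.4.
Deadweight loss = ½ · (45 - 18.4) · (49 - 11) = ½ · 26.6 · 38 = 505.4.

505.4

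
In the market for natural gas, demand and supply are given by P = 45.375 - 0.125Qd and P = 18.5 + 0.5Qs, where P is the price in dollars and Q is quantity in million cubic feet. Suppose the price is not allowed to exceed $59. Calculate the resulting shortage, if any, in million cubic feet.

0

Rearranging demand gives Qd = 363 - 8P; rearranging supply gives Qs = 2P - 37. Without the control the market clears where 363 - 8P = 2P - 37, i.e. P* = 40 and Q* = 43.
The ceiling of 59 is above the equilibrium price 40, so it is not binding; the market clears at P* = 40, Q* = 43.
Since the control does not bind, there is no shortage.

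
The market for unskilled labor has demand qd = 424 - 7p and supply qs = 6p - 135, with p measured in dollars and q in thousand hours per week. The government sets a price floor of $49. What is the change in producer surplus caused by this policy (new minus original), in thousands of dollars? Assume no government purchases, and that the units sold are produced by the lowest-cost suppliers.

339

Equilibrium: 424 - 7p = 6p - 135, so 559 = 13p and p* = 43, q* = 123.
The floor of 49 is above the equilibrium price 43, so it binds.
At p = 49: qd = 424 - 7·49 = 81 and qs = 6·49 - 135 = 159.
Producer surplus without the control is ½ · (43 - 22.5) · 123 = 1260.75.
With the floor, 81 units are sold at 49. The supply price at q = 81 is 36, so PS = ½ · [(49 - 22.5) + (49 - 36)] · 81 = 1599.75.
Change in producer surplus = 1599.75 - 1260.75 = 339.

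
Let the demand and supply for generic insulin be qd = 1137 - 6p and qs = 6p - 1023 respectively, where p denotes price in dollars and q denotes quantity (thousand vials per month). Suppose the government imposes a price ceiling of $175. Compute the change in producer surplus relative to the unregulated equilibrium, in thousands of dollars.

Setting quantity demanded equal to quantity supplied, 1137 - 6p = 6p - 1023, gives p* = 180 and q* = 57.
Because the ceiling (175) lies below the market-clearing price, it is binding.
At p = 175: qd = 1137 - 6·175 = 87 and qs = 6·175 - 1023 = 27.
Producer surplus without the control is ½ · (180 - 170.5) · 57 = 270.75.
With the ceiling, producers sell 27 units at 175, so PS = ½ · (175 - 170.5) · 27 = 60.75.
Change in producer surplus = 60.75 - 270.75 = -210.

-210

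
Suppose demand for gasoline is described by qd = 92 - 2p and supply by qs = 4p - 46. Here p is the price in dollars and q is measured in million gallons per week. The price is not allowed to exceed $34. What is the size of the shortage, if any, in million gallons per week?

Without the control the market clears where 92 - 2p = 4p - 46, i.e. p* = 23 and q* = 46.
Since 34 is above p* = 23, the ceiling does not bind and the free-market outcome prevails.
Since the control does not bind, there is no shortage.

0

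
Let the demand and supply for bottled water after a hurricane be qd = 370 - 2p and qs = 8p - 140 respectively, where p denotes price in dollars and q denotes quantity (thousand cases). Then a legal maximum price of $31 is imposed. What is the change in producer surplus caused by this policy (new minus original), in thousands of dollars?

-3760

Setting quantity demanded equal to quantity supplied, 370 - 2p = 8p - 140, gives p* = 51 and q* = 268.
Since 31 < 51, the ceiling is binding.
At p = 31: qd = 370 - 2·31 = 308 and qs = 8·31 - 140 = 108.
Producer surplus without the control is ½ · (51 - 17.5) · 268 = 4489.
With the ceiling, producers sell 108 units at 31, so PS = ½ · (31 - 17.5) · 108 = 729.
Change in producer surplus = 729 - 4489 = -3760.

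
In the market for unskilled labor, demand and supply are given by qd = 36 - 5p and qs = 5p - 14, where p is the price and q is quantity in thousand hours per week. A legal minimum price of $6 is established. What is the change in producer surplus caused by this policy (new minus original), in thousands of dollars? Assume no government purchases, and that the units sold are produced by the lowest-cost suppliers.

3.5

Setting quantity demanded equal to quantity supplied, 36 - 5p = 5p - 14, gives p* = 5 and q* = 11.
The floor of 6 is above the equilibrium price 5, so it binds.
At p = 6: qd = 36 - 5·6 = 6 and qs = 5·6 - 14 = 16.
Producer surplus without the control is ½ · (5 - 2.8) · 11 = 12.1.
With the floor, 6 units are sold at 6. The supply price at q = 6 is 4, so PS = ½ · [(6 - 2.8) + (6 - 4)] · 6 = 15.6.
Change in producer surplus = 15.6 - 12.1 = 3.5.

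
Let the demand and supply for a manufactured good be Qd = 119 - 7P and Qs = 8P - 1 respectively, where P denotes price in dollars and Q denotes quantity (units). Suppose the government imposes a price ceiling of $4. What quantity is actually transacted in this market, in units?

In a free market, 119 - 7P = 8P - 1 gives the equilibrium P* = 8, Q* = 63.
The ceiling of 4 is below the equilibrium price 8, so it binds.
At P = 4: Qd = 119 - 7·4 = 91 and Qs = 8·4 - 1 = 31.
The quantity actually transacted is the short side, supply: 31.

31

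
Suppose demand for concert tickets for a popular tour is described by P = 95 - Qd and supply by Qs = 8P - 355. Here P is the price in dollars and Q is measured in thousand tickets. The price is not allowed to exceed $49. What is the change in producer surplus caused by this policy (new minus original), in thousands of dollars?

Rearranging demand gives Qd = 95 - P. Setting quantity demanded equal to quantity supplied, 95 - P = 8P - 355, gives P* = 50 and Q* = 45.
Because the ceiling (49) lies below the market-clearing price, it is binding.
At P = 49: Qd = 95 - 49 = 46 and Qs = 8·49 - 355 = 37.
Producer surplus without the control is ½ · (50 - 44.375) · 45 = 126.5625.
With the ceiling, producers sell 37 units at 49, so PS = ½ · (49 - 44.375) · 37 = 85.5625.
Change in producer surplus = 85.5625 - 126.5625 = -41.

-41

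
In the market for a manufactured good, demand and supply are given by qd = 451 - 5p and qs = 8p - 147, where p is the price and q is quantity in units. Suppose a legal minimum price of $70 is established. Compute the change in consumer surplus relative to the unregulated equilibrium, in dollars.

Setting quantity demanded equal to quantity supplied, 451 - 5p = 8p - 147, gives p* = 46 and q* = 221.
Because the floor (70) lies above the market-clearing price, it is binding.
At p = 70: qd = 451 - 5·70 = 101 and qs = 8·70 - 147 = 413.
Consumer surplus without the control is ½ · (90.2 - 46) · 221 = 4884.1.
With the floor, consumers buy 101 units at 70, so CS = ½ · (90.2 - 70) · 101 = 1020.1.
Change in consumer surplus = 1020.1 - 4884.1 = -3864.

-3864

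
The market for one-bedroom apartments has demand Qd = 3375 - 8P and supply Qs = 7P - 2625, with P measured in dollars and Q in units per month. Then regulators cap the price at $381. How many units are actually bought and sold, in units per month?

Setting quantity demanded equal to quantity supplied, 3375 - 8P = 7P - 2625, gives P* = 400 and Q* = 175.
Since 381 < 400, the ceiling is binding.
At P = 381: Qd = 3375 - 8·381 = 327 and Qs = 7·381 - 2625 = 42.
The quantity actually transacted is the short side, supply: 42.

42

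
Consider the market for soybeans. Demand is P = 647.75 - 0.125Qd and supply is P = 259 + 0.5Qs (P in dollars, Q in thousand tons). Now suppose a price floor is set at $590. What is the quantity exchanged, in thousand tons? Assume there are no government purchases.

Rearranging demand gives Qd = 5182 - 8P; rearranging supply gives Qs = 2P - 518. Setting quantity demanded equal to quantity supplied, 5182 - 8P = 2P - 518, gives P* = 570 and Q* = 622.
The floor of 590 is above the equilibrium price 570, so it binds.
At P = 590: Qd = 5182 - 8·590 = 462 and Qs = 2·590 - 518 = 662.
The quantity actually transacted is the short side, demand: 462.

462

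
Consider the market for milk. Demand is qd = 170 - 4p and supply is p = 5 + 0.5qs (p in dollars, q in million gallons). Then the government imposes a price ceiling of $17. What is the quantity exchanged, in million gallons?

Rearranging supply gives qs = 2p - 10. In a free market, 170 - 4p = 2p - 10 gives the equilibrium p* = 30, q* = 50.
Since 17 < 30, the ceiling is binding.
At p = 17: qd = 170 - 4·17 = 102 and qs = 2·17 - 10 = 24.
The quantity actually transacted is the short side, supply: 24.

24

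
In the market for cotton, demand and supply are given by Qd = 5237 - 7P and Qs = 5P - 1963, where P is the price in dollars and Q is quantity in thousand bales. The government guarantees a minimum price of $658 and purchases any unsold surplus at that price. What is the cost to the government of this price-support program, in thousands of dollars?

Setting quantity demanded equal to quantity supplied, 5237 - 7P = 5P - 1963, gives P* = 600 and Q* = 1037.
The floor of 658 is above the equilibrium price 600, so it binds.
At P = 658: Qd = 5237 - 7·658 = 631 and Qs = 5·658 - 1963 = 1327.
Surplus = Qs - Qd = 696.
Government expenditure = surplus × support price = 696 × 658 = 457968.

457968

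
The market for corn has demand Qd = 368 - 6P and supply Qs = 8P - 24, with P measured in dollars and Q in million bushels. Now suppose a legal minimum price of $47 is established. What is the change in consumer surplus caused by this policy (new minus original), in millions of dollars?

-2717

Without the control the market clears where 368 - 6P = 8P - 24, i.e. P* = 28 and Q* = 200.
Since 47 > 28, the floor is binding.
At P = 47: Qd = 368 - 6·47 = 86 and Qs = 8·47 - 24 = 352.
Consumer surplus without the control is ½ · (184/3 - 28) · 200 = 10000/3.
With the floor, consumers buy 86 units at 47, so CS = ½ · (184/3 - 47) · 86 = 1849/3.
Change in consumer surplus = 1849/3 - 10000/3 = -2717.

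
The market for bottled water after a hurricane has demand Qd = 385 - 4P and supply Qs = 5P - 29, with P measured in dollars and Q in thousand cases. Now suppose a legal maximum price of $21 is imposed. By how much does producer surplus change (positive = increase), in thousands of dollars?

-3462.5

Setting quantity demanded equal to quantity supplied, 385 - 4P = 5P - 29, gives P* = 46 and Q* = 201.
The ceiling of 21 is below the equilibrium price 46, so it binds.
At P = 21: Qd = 385 - 4·21 = 301 and Qs = 5·21 - 29 = 76.
Producer surplus without the control is ½ · (46 - 5.8) · 201 = 4040.1.
With the ceiling, producers sell 76 units at 21, so PS = ½ · (21 - 5.8) · 76 = 577.6.
Change in producer surplus = 577.6 - 4040.1 = -3462.5.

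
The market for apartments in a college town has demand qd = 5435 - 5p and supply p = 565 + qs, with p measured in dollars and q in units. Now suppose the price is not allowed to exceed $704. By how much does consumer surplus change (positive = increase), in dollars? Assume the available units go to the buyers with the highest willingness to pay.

Rearranging supply gives qs = p - 565. Equilibrium: 5435 - 5p = p - 565, so 6000 = 6p and p* = 1000, q* = 435.
The ceiling of 704 is below the equilibrium price 1000, so it binds.
At p = 704: qd = 5435 - 5·704 = 1915 and qs = 704 - 565 = 139.
Consumer surplus without the control is ½ · (1087 - 1000) · 435 = 18922.5.
With the ceiling, 139 units are sold at 704 (assume they go to the highest-value buyers). The demand price at q = 139 is 1059.2, so CS = ½ · [(1087 - 704) + (1059.2 - 704)] · 139 = 51304.9.
Change in consumer surplus = 51304.9 - 18922.5 = 32382.4.

32382.4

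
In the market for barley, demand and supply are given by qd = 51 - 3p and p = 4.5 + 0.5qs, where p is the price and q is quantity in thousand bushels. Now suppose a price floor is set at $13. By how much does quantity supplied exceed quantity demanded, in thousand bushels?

5

Rearranging supply gives qs = 2p - 9. Setting quantity demanded equal to quantity supplied, 51 - 3p = 2p - 9, gives p* = 12 and q* = 15.
The floor of 13 is above the equilibrium price 12, so it binds.
At p = 13: qd = 51 - 3·13 = 12 and qs = 2·13 - 9 = 17.
Surplus = qs - qd = 17 - 12 = 5.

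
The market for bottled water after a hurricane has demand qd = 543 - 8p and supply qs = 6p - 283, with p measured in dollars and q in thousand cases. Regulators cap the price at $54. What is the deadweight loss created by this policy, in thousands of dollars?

Equilibrium: 543 - 8p = 6p - 283, so 826 = 14p and p* = 59, q* = 71.
The ceiling of 54 is below the equilibrium price 59, so it binds.
At p = 54: qd = 543 - 8·54 = 111 and qs = 6·54 - 283 = 41.
Quantity traded falls to 41. At q = 41 the demand price is (543 - 41)/8 = 62.75 and the supply price is (283 + 41)/6 = 54.
Deadweight loss = ½ · (62.75 - 54) · (71 - 41) = ½ · 8.75 · 30 = 131.25.

131.25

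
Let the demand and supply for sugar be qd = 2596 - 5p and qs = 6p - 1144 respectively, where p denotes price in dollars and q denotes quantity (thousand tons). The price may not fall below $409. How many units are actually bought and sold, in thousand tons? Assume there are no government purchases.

Setting quantity demanded equal to quantity supplied, 2596 - 5p = 6p - 1144, gives p* = 340 and q* = 896.
Because the floor (409) lies above the market-clearing price, it is binding.
At p = 409: qd = 2596 - 5·409 = 551 and qs = 6·409 - 1144 = 1310.
The quantity actually transacted is the short side, demand: 551.

551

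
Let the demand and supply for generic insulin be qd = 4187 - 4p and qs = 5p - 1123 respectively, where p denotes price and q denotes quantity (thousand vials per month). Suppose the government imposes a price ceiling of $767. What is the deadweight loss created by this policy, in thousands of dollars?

0

In a free market, 4187 - 4p = 5p - 1123 gives the equilibrium p* = 590, q* = 1827.
Since 767 is above p* = 590, the ceiling does not bind and the free-market outcome prevails.
Since the control does not bind, no trades are prevented and deadweight loss is zero.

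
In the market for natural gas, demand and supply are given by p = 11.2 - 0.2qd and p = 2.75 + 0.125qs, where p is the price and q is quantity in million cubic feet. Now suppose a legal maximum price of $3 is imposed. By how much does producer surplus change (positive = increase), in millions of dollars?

-42

Rearranging demand gives qd = 56 - 5p; rearranging supply gives qs = 8p - 22. In a free market, 56 - 5p = 8p - 22 gives the equilibrium p* = 6, q* = 26.
Because the ceiling (3) lies below the market-clearing price, it is binding.
At p = 3: qd = 56 - 5·3 = 41 and qs = 8·3 - 22 = 2.
Producer surplus without the control is ½ · (6 - 2.75) · 26 = 42.25.
With the ceiling, producers sell 2 units at 3, so PS = ½ · (3 - 2.75) · 2 = 0.25.
Change in producer surplus = 0.25 - 42.25 = -42.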